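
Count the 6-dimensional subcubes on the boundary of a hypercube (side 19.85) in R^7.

Number of 6-faces = C(7,6) · 2^(7-6) = 7 · 2 = 14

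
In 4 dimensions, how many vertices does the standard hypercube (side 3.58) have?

Each vertex is a binary string of length 4, so there are 2^4 = 16.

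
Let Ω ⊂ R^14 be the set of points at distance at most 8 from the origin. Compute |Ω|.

V_14(8) = π^(14/2) · (8)^14 / Γ(14/2 + 1) = 274877906944·π^7/315 ≈ 2.63559e+12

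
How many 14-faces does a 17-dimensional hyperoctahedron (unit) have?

An n-cross-polytope has 2^(k+1)·C(n,k+1) k-faces. Here 2^15·C(17,15) = 32768·136 = 4456448.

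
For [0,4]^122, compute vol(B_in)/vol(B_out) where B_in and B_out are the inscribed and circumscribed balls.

The radii are 4/2 and 4√122/2, so the volume ratio is (1/√122)^122 = 122^{-122/2} ≈ 5.39573e-128.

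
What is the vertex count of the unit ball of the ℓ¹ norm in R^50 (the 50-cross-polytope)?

The vertices are ±e_1, ..., ±e_50, so there are 2·50 = 100.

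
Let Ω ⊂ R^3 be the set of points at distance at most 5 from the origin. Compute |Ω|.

V_3(5) = π^(3/2) · (5)^3 / Γ(3/2 + 1) = 500·π/3 ≈ 523.599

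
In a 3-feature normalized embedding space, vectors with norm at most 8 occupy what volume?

V_3(8) = π^(3/2) · (8)^3 / Γ(3/2 + 1) = 2048·π/3 ≈ 2144.66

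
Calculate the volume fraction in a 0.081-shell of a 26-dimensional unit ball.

1 - (1-0.081)^26 ≈ 0.888775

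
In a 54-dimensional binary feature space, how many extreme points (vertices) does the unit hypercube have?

An n-cube has 2^n vertices; for n = 54 that is 2^54 = 18014398509481984.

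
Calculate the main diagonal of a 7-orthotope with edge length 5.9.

||(5.9,5.9,...,5.9)|| = √(7)·5.9 ≈ 15.6099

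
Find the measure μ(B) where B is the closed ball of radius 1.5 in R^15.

V_15(1.5) = π^(15/2) · (1.5)^15 / Γ(15/2 + 1) = 177147·π^7/3203200 ≈ 167.032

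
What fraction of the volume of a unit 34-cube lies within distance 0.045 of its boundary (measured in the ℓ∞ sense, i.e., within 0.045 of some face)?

The inner cube has side 1-2·0.045 = 0.91 and volume (0.91)^34 ≈ 0.0405, so the shell holds 0.959504 of the volume.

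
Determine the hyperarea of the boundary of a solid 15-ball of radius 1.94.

S = n·V_n(r)/r = 15·V_15(1.94)/1.94 (volume-to-surface relation), giving 61199.2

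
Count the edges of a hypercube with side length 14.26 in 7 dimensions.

The 7-cube has n·2^(n-1) = 7·2^6 = 7·64 = 448 edges.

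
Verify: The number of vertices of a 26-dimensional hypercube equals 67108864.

True. The 26-cube has 2^26 = 67108864 vertices.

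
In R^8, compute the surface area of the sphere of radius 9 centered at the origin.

S_8(9) = 2·π^(8/2)·(9)^7 / Γ(8/2) = 1594323·π^4 ≈ 1.55302e+08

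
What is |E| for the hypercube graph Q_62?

The 62-cube has n·2^(n-1) = 62·2^61 = 62·2305843009213693952 = 142962266571249025024 edges.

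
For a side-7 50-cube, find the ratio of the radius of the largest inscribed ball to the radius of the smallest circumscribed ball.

r_in = 7/2 (half the side); r_out = 7√50/2 (half the diagonal). Ratio = 1/√50 ≈ 0.141421.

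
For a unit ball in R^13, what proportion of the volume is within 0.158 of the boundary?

V(inner)/V(outer) = ((1-0.158)/1)^13 ≈ 0.1069, so the shell fraction is 0.89308.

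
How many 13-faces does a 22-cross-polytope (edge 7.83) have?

An n-cross-polytope has 2^(k+1)·C(n,k+1) k-faces. Here 2^14·C(22,14) = 16384·319770 = 5239111680.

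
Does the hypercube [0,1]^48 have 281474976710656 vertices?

True. The 48-cube has 2^48 = 281474976710656 vertices.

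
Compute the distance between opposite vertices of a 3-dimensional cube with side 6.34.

||(6.34,6.34,...,6.34)|| = √(3)·6.34 ≈ 10.9812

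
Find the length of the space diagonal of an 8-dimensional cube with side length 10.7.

The space diagonal of an n-cube of side s is s√n. Here 10.7·√8 ≈ 30.2642.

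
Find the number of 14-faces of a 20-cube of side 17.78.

Choose 14 of 20 axes to span the face (C(20,14) = 38760 ways), then fix each of the remaining 6 coordinates at one of its two extreme values (2^6 = 64 ways): 38760·64 = 2480640.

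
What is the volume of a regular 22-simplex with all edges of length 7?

Volume = 7^22 · √(23/2^22) / 22! ≈ 8.14562e-06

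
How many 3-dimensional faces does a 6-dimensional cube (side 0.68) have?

Choose 3 of 6 axes to span the face (C(6,3) = 20 ways), then fix each of the remaining 3 coordinates at one of its two extreme values (2^3 = 8 ways): 20·8 = 160.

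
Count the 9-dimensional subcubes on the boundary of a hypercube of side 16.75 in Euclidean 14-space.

f_9(14-cube) = (14 choose 9) · 2^5 = 64064.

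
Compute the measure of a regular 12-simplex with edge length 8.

For a regular n-simplex with edge a, V = (a^n / n!)·√((n+1)/2^n). With a=8, n=12: V ≈ 8.08229.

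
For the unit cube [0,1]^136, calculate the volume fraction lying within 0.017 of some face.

Shell fraction = 1 - (1-0.034)^136 ≈ 0.990945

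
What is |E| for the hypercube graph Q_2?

The 2-cube has n·2^(n-1) = 2·2^1 = 2·2 = 4 edges.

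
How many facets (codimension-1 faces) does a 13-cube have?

Choose 12 of 13 axes to span the face (C(13,12) = 13 ways), then fix each of the remaining 1 coordinate at one of its two extreme values (2^1 = 2 ways): 13·2 = 26.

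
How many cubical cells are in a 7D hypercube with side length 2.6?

Choose 3 of 7 axes to span the face (C(7,3) = 35 ways), then fix each of the remaining 4 coordinates at one of its two extreme values (2^4 = 16 ways): 35·16 = 560.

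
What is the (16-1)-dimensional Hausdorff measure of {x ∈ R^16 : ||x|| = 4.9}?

The surface area of an n-ball is 2π^(n/2) r^(n-1) / Γ(n/2). For n=16, r=4.9: 8.48672e+10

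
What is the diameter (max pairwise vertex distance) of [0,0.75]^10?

d = √(0.75² + 0.75² + ... + 0.75²) [10 terms] = √(10·0.75²) = 0.75√10 ≈ 2.37171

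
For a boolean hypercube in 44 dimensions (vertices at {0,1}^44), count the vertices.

The 44-cube has 2^44 = 17592186044416 vertices.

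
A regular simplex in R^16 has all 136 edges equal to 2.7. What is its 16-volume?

For a regular n-simplex with edge a, V = (a^n / n!)·√((n+1)/2^n). With a=2.7, n=16: V ≈ 6.14024e-09.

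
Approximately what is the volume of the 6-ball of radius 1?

Volume = π^{6/2}·(1)^6/Γ(4) = π^3/6 ≈ 5.16771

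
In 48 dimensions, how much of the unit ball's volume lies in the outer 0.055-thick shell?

Shell fraction = 1 - (1-0.055)^48 ≈ 0.93382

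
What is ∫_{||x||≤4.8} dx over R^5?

V_5(4.8) = π^(5/2) · (4.8)^5 / Γ(5/2 + 1) ≈ 13412.3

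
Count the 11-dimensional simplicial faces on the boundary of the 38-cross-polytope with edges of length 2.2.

Number of 11-faces = 2^(11+1) · C(38,11+1) = 4096 · 2707475148 = 11089818206208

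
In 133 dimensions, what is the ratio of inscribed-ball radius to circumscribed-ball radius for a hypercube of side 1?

Ratio = (s/2)/(s√133/2) = 133^(-1/2) ≈ 0.086711.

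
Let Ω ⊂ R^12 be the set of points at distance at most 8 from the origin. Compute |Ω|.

V_12(8) = π^(12/2) · (8)^12 / Γ(12/2 + 1) = 4294967296·π^6/45 ≈ 9.17586e+10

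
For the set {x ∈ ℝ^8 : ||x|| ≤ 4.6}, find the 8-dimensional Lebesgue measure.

The n-ball volume is π^(n/2)·r^n/Γ(n/2+1). With n=8, r=4.6: V ≈ 813675.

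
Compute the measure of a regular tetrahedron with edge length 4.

Volume = (√2/12) · 4³ = 7.54247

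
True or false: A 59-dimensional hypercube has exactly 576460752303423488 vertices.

True. The 59-cube has 2^59 = 576460752303423488 vertices.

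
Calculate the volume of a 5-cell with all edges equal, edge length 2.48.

V = (2.48^4 / 4!) · √((4+1) / 2^4) ≈ 0.88109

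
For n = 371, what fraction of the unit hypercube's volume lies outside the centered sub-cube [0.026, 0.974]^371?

1 - (1 - 2·0.026)^371 = 1 - 0.948^371 ≈ 0.9999999975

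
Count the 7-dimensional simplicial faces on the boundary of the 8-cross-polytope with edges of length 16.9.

Each 7-face is the convex hull of 8 vertices, one chosen as ±e_i from each of 8 distinct axes: 2^8·C(8,8) = 256.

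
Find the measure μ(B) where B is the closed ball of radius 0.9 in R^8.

The n-ball volume is π^(n/2)·r^n/Γ(n/2+1). With n=8, r=0.9: V ≈ 1.74714.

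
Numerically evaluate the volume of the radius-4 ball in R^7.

The n-ball volume is π^(n/2)·r^n/Γ(n/2+1). With n=7, r=4: V = 262144·π^3/105 ≈ 77410.6.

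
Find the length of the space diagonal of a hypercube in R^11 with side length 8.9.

The space diagonal of an n-cube of side s is s√n. Here 8.9·√11 ≈ 29.518.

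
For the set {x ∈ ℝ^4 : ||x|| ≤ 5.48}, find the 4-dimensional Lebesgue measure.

The n-ball volume is π^(n/2)·r^n/Γ(n/2+1). With n=4, r=5.48: V ≈ 4450.33.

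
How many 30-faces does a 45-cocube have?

f_30(45-orthoplex) = 2^31 · (45 choose 31) = 358353463146530734080.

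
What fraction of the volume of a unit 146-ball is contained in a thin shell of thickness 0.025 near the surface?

Shell fraction = 1 - (1-0.025)^146 ≈ 0.975187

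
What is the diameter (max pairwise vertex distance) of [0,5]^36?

Diagonal = √36 · 5 = 30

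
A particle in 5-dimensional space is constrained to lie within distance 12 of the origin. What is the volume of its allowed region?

The n-ball volume is π^(n/2)·r^n/Γ(n/2+1). With n=5, r=12: V = 663552·π^2/5 ≈ 1.3098e+06.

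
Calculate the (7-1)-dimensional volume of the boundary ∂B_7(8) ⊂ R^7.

S = n·V_n(r)/r = 7·V_7(8)/8 (volume-to-surface relation), giving 4194304·π^3/15 ≈ 8.66998e+06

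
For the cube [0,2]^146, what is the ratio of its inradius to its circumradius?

Ratio = (s/2)/(s√146/2) = 146^(-1/2) ≈ 0.0827606.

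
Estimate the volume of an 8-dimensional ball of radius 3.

V = 2187·π^4/8 ≈ 26629.2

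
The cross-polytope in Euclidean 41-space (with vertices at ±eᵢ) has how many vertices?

The 41-dimensional cross-polytope has 2n = 2·41 = 82 vertices.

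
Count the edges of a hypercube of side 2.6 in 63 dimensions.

Number of 1-faces = C(63,1)·2^(63-1) = 63·4611686018427387904 = 290536219160925437952.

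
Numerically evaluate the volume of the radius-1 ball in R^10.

The n-ball volume is π^(n/2)·r^n/Γ(n/2+1). With n=10, r=1: V = π^5/120 ≈ 2.55016.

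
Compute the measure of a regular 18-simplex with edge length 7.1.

V = (7.1^18 / 18!) · √((18+1) / 2^18) ≈ 0.00279522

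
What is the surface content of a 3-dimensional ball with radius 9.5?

The surface area of an n-ball is 2π^(n/2) r^(n-1) / Γ(n/2). For n=3, r=9.5: 4πr² = 4π·(9.5)² ≈ 1134.11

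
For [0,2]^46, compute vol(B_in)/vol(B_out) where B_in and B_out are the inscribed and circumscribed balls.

The radii are 2/2 and 2√46/2, so the volume ratio is (1/√46)^46 = 46^{-46/2} ≈ 5.70913e-39.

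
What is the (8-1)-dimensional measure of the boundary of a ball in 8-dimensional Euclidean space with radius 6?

|∂B_8(6)| = 93312·π^4 ≈ 9.08944e+06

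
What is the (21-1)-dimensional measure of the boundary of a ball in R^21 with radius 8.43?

|∂B_21(8.43)| ≈ 9.62318e+17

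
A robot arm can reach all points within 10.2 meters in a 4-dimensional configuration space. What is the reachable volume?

V_4(10.2) = π^(4/2) · (10.2)^4 / Γ(4/2 + 1) ≈ 53415.9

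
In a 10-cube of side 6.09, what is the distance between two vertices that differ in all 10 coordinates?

Diagonal = √10 · 6.09 ≈ 19.2583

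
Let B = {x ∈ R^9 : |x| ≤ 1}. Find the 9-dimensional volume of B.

The n-ball volume is π^(n/2)·r^n/Γ(n/2+1). With n=9, r=1: V = 32·π^4/945 ≈ 3.29851.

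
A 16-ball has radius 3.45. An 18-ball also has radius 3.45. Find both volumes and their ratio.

V_16(3.45) ≈ 9.47947e+07. V_18(3.45) ≈ 3.93849e+08. Ratio V_16/V_18 ≈ 0.2407.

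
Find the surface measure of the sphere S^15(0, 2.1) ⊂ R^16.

S = n·V_n(r)/r = 16·V_16(2.1)/2.1 (volume-to-surface relation), giving 256500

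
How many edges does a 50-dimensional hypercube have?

An n-cube has n·2^(n-1) edges. With n = 50: 50·562949953421312 = 28147497671065600.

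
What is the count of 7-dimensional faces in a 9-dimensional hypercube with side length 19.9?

Choose 7 of 9 axes to span the face (C(9,7) = 36 ways), then fix each of the remaining 2 coordinates at one of its two extreme values (2^2 = 4 ways): 36·4 = 144.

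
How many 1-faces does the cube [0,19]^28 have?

Number of 1-faces = C(28,1)·2^(28-1) = 28·134217728 = 3758096384.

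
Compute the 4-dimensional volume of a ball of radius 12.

Volume = π^{4/2}·(12)^4/Γ(3) = 10368·π^2 ≈ 102328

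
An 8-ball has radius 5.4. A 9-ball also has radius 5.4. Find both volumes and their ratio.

V_8(5.4) ≈ 2.93453e+06. V_9(5.4) ≈ 1.28784e+07. Ratio V_8/V_9 ≈ 0.2279.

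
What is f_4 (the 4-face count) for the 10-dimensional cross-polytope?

Each 4-face is the convex hull of 5 vertices, one chosen as ±e_i from each of 5 distinct axes: 2^5·C(10,5) = 8064.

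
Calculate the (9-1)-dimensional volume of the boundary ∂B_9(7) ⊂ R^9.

|∂B_9(7)| = 26353376·π^4/15 ≈ 1.71137e+08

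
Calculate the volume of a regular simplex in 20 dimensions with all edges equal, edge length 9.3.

V_20 = √(21) · 9.3^20 / (20! · 2^(20/2)) ≈ 0.0430868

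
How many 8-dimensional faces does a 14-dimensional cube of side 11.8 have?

f_8(14-cube) = (14 choose 8) · 2^6 = 192192.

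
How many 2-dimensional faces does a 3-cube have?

An n-cube has C(n,k)·2^(n-k) k-faces. Here C(3,2)·2^1 = 3·2 = 6.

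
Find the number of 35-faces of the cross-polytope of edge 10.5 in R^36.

An n-cross-polytope has 2^(k+1)·C(n,k+1) k-faces. Here 2^36·C(36,36) = 68719476736·1 = 68719476736.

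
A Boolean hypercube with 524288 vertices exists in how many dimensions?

The n-cube has 2^n vertices, and 524288 = 2^19, so n = 19.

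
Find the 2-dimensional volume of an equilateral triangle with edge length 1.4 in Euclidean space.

Area = (√3/4) · 1.4² = 0.848705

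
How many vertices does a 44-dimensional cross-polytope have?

The 44-dimensional cross-polytope has 2n = 2·44 = 88 vertices.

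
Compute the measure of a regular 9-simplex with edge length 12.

For a regular n-simplex with edge a, V = (a^n / n!)·√((n+1)/2^n). With a=12, n=9: V ≈ 1987.16.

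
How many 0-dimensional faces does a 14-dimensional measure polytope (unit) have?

f_0(14-cube) = (14 choose 0) · 2^14 = 16384.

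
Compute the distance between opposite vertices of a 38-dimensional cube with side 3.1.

||(3.1,3.1,...,3.1)|| = √(38)·3.1 ≈ 19.1097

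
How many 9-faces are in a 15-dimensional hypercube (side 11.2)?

f_9(15-cube) = (15 choose 9) · 2^6 = 320320.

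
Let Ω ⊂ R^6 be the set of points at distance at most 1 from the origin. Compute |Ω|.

V_6(1) = π^(6/2) · (1)^6 / Γ(6/2 + 1) = π^3/6 ≈ 5.16771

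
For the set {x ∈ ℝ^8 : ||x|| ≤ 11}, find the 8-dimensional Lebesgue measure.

The n-ball volume is π^(n/2)·r^n/Γ(n/2+1). With n=8, r=11: V = 214358881·π^4/24 ≈ 8.70021e+08.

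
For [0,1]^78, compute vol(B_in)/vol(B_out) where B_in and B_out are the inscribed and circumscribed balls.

V_in/V_out = n^(-n/2) = 78^(-78/2) ≈ 1.61551e-74.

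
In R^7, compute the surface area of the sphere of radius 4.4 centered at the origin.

S_7(4.4) = 2·π^(7/2)·(4.4)^6 / Γ(7/2) ≈ 239991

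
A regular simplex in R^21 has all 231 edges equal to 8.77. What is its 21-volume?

V = (8.77^21 / 21!) · √((21+1) / 2^21) ≈ 0.00402758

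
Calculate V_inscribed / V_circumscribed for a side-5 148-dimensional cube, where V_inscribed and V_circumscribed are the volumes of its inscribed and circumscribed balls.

V_in/V_out = n^(-n/2) = 148^(-148/2) ≈ 2.51555e-161.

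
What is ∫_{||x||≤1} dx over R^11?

V = 64·π^5/10395 ≈ 1.8841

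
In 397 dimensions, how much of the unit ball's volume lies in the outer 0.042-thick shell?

V(inner)/V(outer) = ((1-0.042)/1)^397 ≈ 4e-08, so the shell fraction is 0.99999996.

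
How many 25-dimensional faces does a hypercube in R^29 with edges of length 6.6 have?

f_25(29-cube) = (29 choose 25) · 2^4 = 380016.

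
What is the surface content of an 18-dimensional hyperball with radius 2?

The surface area of an n-ball is 2π^(n/2) r^(n-1) / Γ(n/2). For n=18, r=2: 2048·π^9/315 ≈ 193806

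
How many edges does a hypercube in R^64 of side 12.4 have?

The 64-cube has n·2^(n-1) = 64·2^63 = 64·9223372036854775808 = 590295810358705651712 edges.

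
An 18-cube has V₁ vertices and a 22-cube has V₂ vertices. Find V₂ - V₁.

V₁ = 2^18 = 262144. V₂ = 2^22 = 4194304. V₂ - V₁ = 3932160.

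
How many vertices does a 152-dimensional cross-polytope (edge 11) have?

The 152-dimensional cross-polytope has 2n = 2·152 = 304 vertices.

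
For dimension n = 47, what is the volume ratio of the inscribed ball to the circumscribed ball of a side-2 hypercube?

Volume scales as r^n, and r_in/r_out = 1/√47, giving (1/√47)^47 ≈ 5.07809e-40.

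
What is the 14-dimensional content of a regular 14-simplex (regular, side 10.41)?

Volume = 10.41^14 · √(15/2^14) / 14! ≈ 60.9169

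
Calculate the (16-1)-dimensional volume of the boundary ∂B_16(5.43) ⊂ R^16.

S_16(5.43) = 2·π^(16/2)·(5.43)^15 / Γ(16/2) ≈ 3.96092e+11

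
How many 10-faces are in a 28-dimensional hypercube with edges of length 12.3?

Number of 10-faces = C(28,10) · 2^(28-10) = 13123110 · 262144 = 3440144547840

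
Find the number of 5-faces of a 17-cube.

Choose 5 of 17 axes to span the face (C(17,5) = 6188 ways), then fix each of the remaining 12 coordinates at one of its two extreme values (2^12 = 4096 ways): 6188·4096 = 25346048.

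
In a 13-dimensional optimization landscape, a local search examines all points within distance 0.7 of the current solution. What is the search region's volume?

The n-ball volume is π^(n/2)·r^n/Γ(n/2+1). With n=13, r=0.7: V ≈ 0.00882299.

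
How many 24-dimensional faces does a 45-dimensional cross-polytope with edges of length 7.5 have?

An n-cross-polytope has 2^(k+1)·C(n,k+1) k-faces. Here 2^25·C(45,25) = 33554432·3169870830126 = 106363215218246418432.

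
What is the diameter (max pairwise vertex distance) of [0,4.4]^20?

d = √(4.4² + 4.4² + ... + 4.4²) [20 terms] = √(20·4.4²) = 4.4√20 ≈ 19.6774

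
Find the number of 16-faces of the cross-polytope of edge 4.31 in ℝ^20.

Each 16-face is the convex hull of 17 vertices, one chosen as ±e_i from each of 17 distinct axes: 2^17·C(20,17) = 149422080.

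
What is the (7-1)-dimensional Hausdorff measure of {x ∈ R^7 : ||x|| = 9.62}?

S = n·V_n(r)/r = 7·V_7(9.62)/9.62 (volume-to-surface relation), giving 2.62137e+07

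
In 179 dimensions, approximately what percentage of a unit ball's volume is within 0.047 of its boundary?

1 - (1-0.047)^179 ≈ 0.999819 ≈ 99.9819%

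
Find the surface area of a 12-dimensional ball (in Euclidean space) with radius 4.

S = n·V_n(r)/r = 12·V_12(4)/4 (volume-to-surface relation), giving 1048576·π^6/15 ≈ 6.7206e+07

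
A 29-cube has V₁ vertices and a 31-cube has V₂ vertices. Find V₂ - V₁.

V₁ = 2^29 = 536870912. V₂ = 2^31 = 2147483648. V₂ - V₁ = 1610612736.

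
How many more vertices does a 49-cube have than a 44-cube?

The 49-cube has 2^49 = 562949953421312 vertices. The 44-cube has 2^44 = 17592186044416 vertices. Difference: 562949953421312 - 17592186044416 = 545357767376896.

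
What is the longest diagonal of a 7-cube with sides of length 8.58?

Diagonal = √7 · 8.58 ≈ 22.7005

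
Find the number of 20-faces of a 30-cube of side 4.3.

Choose 20 of 30 axes to span the face (C(30,20) = 30045015 ways), then fix each of the remaining 10 coordinates at one of its two extreme values (2^10 = 1024 ways): 30045015·1024 = 30766095360.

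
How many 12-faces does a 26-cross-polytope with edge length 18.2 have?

Each 12-face is the convex hull of 13 vertices, one chosen as ±e_i from each of 13 distinct axes: 2^13·C(26,13) = 85201715200.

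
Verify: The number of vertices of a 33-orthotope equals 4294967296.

False. The 33-cube has 2^33 = 8589934592 vertices.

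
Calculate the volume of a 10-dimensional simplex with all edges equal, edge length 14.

Volume = 14^10 · √(11/2^10) / 10! ≈ 8261.59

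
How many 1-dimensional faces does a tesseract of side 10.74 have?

f_1(4-cube) = (4 choose 1) · 2^3 = 32.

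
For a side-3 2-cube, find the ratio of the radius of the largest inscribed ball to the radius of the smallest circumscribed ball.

r_in / r_out = (3/2) / (3√2/2) = 1/√2 ≈ 0.707107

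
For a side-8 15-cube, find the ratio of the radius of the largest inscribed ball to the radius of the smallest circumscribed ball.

Ratio = (s/2)/(s√15/2) = 15^(-1/2) ≈ 0.258199.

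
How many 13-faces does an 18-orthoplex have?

f_13(18-orthoplex) = 2^14 · (18 choose 14) = 50135040.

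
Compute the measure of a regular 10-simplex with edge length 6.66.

V = (6.66^10 / 10!) · √((10+1) / 2^10) ≈ 4.90372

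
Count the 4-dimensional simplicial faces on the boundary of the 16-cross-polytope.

f_4(16-orthoplex) = 2^5 · (16 choose 5) = 139776.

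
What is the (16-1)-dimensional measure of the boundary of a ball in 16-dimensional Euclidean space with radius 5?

S_16(5) = 2·π^(16/2)·(5)^15 / Γ(16/2) = 6103515625·π^8/504 ≈ 1.14908e+11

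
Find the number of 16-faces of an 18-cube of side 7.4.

An n-cube has C(n,k)·2^(n-k) k-faces. Here C(18,16)·2^2 = 153·4 = 612.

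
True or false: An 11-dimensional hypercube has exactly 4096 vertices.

False. The 11-cube has 2^11 = 2048 vertices.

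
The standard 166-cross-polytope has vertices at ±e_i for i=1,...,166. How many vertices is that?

Number of vertices = 2n = 332.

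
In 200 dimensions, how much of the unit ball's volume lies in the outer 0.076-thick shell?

1 - (1-0.076)^200 ≈ 0.9999998637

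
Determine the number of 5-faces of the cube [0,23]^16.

Choose 5 of 16 axes to span the face (C(16,5) = 4368 ways), then fix each of the remaining 11 coordinates at one of its two extreme values (2^11 = 2048 ways): 4368·2048 = 8945664.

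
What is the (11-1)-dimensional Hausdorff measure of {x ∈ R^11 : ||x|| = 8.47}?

S_11(8.47) = 2·π^(11/2)·(8.47)^10 / Γ(11/2) ≈ 3.93851e+10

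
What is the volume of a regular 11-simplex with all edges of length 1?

V = (1^11 / 11!) · √((11+1) / 2^11) ≈ 1.91765e-09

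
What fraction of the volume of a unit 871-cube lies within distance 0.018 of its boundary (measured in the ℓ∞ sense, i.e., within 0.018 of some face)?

1 - (1 - 2·0.018)^871 = 1 - 0.964^871 ≈ 1 - 1.352e-14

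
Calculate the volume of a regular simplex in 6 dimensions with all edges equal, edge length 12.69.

V_6 = √(7) · 12.69^6 / (6! · 2^(6/2)) ≈ 1918.21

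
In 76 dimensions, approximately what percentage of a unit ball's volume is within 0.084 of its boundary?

1 - (1-0.084)^76 ≈ 0.998729 ≈ 99.87%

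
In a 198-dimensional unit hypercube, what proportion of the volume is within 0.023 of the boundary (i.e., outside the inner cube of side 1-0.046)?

The inner cube has side 1-2·0.023 = 0.954 and volume (0.954)^198 ≈ 8.924e-05, so the shell holds 0.999911 of the volume.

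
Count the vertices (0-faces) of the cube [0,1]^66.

Number of vertices = 2^66 = 73786976294838206464.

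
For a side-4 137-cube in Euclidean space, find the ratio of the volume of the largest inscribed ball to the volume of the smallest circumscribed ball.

The radii are 4/2 and 4√137/2, so the volume ratio is (1/√137)^137 = 137^{-137/2} ≈ 4.31163e-147.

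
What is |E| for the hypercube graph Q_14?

The 14-cube has n·2^(n-1) = 14·2^13 = 14·8192 = 114688 edges.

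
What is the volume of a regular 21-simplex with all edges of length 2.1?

For a regular n-simplex with edge a, V = (a^n / n!)·√((n+1)/2^n). With a=2.1, n=21: V ≈ 3.70389e-16.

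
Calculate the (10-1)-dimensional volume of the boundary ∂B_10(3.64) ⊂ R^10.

S = n·V_n(r)/r = 10·V_10(3.64)/3.64 (volume-to-surface relation), giving 2.86075e+06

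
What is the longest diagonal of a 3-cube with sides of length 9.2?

Diagonal = √3 · 9.2 ≈ 15.9349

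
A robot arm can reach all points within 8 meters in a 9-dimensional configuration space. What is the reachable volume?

Volume = π^{9/2}·(8)^9/Γ(11/2) = 4294967296·π^4/945 ≈ 4.42718e+08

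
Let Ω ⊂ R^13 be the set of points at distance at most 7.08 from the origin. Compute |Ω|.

V_13(7.08) = π^(13/2) · (7.08)^13 / Γ(13/2 + 1) ≈ 1.02276e+11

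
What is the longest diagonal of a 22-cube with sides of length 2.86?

The space diagonal of an n-cube of side s is s√n. Here 2.86·√22 ≈ 13.4146.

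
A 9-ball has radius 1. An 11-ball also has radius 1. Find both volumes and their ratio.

V_9(1) ≈ 3.29851. V_11(1) ≈ 1.8841. Ratio V_9/V_11 ≈ 1.751.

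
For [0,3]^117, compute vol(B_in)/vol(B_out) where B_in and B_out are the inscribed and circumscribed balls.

V_in / V_out = (r_in/r_out)^117 = (1/√117)^117 = 117^(-117/2) ≈ 1.02595e-121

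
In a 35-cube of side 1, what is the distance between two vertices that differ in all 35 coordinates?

d = √(1² + 1² + ... + 1²) [35 terms] = √(35·1²) = 1√35 ≈ 5.91608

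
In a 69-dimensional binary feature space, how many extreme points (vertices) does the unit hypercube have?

An n-cube has 2^n vertices; for n = 69 that is 2^69 = 590295810358705651712.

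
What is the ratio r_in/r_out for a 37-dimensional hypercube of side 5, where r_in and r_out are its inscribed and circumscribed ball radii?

r_in / r_out = (5/2) / (5√37/2) = 1/√37 ≈ 0.164399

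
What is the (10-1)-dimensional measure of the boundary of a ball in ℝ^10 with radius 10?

The surface area of an n-ball is 2π^(n/2) r^(n-1) / Γ(n/2). For n=10, r=10: 250000000·π^5/3 ≈ 2.55016e+10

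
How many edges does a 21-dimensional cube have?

Number of 1-faces = C(21,1)·2^(21-1) = 21·1048576 = 22020096.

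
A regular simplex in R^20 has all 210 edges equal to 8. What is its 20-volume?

V_20 = √(21) · 8^20 / (20! · 2^(20/2)) ≈ 0.00212073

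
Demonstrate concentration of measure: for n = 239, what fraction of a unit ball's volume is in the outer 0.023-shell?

1 - (1-0.023)^239 ≈ 0.996156 ≈ 99.62%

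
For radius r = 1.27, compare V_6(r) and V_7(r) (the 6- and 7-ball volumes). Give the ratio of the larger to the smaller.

V_6(1.27) ≈ 21.6831, V_7(1.27) ≈ 25.1771. The 7-ball is larger by a factor of 1.161.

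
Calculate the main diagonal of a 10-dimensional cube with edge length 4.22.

The space diagonal of an n-cube of side s is s√n. Here 4.22·√10 ≈ 13.3448.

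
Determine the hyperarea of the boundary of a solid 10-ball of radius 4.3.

|∂B_10(4.3)| ≈ 1.28169e+07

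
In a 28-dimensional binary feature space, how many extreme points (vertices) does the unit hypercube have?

Number of vertices = 2^28 = 268435456.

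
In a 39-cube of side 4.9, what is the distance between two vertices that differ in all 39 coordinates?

Diagonal = √39 · 4.9 ≈ 30.6005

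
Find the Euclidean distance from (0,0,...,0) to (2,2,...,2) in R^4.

d = √(2² + 2² + ... + 2²) [4 terms] = √(4·2²) = 2√4 = 4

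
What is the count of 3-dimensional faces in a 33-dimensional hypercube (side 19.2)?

f_3(33-cube) = (33 choose 3) · 2^30 = 5858335391744.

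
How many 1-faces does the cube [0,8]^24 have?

The 24-cube has n·2^(n-1) = 24·2^23 = 24·8388608 = 201326592 edges.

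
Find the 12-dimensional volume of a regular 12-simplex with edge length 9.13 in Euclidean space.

Volume = 9.13^12 · √(13/2^12) / 12! ≈ 39.4552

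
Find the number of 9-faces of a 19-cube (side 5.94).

Choose 9 of 19 axes to span the face (C(19,9) = 92378 ways), then fix each of the remaining 10 coordinates at one of its two extreme values (2^10 = 1024 ways): 92378·1024 = 94595072.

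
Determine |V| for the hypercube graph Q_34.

Each vertex is a binary string of length 34, so there are 2^34 = 17179869184.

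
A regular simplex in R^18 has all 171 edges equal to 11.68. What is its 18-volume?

V = (11.68^18 / 18!) · √((18+1) / 2^18) ≈ 21.7639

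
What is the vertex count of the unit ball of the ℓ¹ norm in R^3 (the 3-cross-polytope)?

Number of vertices = 2n = 6.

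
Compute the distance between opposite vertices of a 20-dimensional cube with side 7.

||(7,7,...,7)|| = √(20)·7 ≈ 31.305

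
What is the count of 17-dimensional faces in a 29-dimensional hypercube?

Number of 17-faces = C(29,17) · 2^(29-17) = 51895935 · 4096 = 212565749760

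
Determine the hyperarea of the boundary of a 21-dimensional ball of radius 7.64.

S = n·V_n(r)/r = 21·V_21(7.64)/7.64 (volume-to-surface relation), giving 1.34473e+17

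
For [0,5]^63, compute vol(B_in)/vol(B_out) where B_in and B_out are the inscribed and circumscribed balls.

V_in/V_out = n^(-n/2) = 63^(-63/2) ≈ 2.09302e-57.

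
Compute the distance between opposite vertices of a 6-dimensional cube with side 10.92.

||(10.92,10.92,...,10.92)|| = √(6)·10.92 ≈ 26.7484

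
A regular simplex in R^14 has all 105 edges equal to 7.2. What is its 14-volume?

For a regular n-simplex with edge a, V = (a^n / n!)·√((n+1)/2^n). With a=7.2, n=14: V ≈ 0.349206.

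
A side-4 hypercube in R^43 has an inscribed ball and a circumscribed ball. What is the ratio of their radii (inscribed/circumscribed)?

Ratio = (s/2)/(s√43/2) = 43^(-1/2) ≈ 0.152499.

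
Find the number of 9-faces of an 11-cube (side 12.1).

Choose 9 of 11 axes to span the face (C(11,9) = 55 ways), then fix each of the remaining 2 coordinates at one of its two extreme values (2^2 = 4 ways): 55·4 = 220.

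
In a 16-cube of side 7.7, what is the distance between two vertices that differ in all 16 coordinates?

||(7.7,7.7,...,7.7)|| = √(16)·7.7 = 30.8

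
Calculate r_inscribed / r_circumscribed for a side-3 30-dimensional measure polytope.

r_in = 3/2 (half the side); r_out = 3√30/2 (half the diagonal). Ratio = 1/√30 ≈ 0.182574.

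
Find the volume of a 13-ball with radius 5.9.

Volume = π^{13/2}·(5.9)^13/Γ(15/2) ≈ 9.55911e+09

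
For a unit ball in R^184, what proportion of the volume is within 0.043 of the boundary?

V(inner)/V(outer) = ((1-0.043)/1)^184 ≈ 0.0003075, so the shell fraction is 0.999693.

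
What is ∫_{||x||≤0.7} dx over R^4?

V_4(0.7) = π^(4/2) · (0.7)^4 / Γ(4/2 + 1) ≈ 1.18485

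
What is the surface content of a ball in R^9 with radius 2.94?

S = n·V_n(r)/r = 9·V_9(2.94)/2.94 (volume-to-surface relation), giving 165706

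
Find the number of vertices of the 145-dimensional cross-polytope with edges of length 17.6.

Number of vertices = 2n = 290.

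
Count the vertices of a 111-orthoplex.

Number of vertices = 2n = 222.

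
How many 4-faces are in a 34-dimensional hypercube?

An n-cube has C(n,k)·2^(n-k) k-faces. Here C(34,4)·2^30 = 46376·1073741824 = 49795850829824.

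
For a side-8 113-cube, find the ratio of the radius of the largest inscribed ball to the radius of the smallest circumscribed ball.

For an n-cube of any side s, the inradius is s/2 and the circumradius is s√n/2, so the ratio is 1/√113 ≈ 0.0940721.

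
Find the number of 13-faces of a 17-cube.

Choose 13 of 17 axes to span the face (C(17,13) = 2380 ways), then fix each of the remaining 4 coordinates at one of its two extreme values (2^4 = 16 ways): 2380·16 = 38080.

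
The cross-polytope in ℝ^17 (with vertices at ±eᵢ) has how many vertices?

The 17-dimensional cross-polytope has 2n = 2·17 = 34 vertices.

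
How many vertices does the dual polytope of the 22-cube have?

The 22-dimensional cross-polytope has 2n = 2·22 = 44 vertices.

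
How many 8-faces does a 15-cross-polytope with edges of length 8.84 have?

Each 8-face is the convex hull of 9 vertices, one chosen as ±e_i from each of 9 distinct axes: 2^9·C(15,9) = 2562560.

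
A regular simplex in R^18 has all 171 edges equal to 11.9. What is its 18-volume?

V = (11.9^18 / 18!) · √((18+1) / 2^18) ≈ 30.4517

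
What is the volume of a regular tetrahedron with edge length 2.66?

Volume = (√2/12) · 2.66³ = 2.21809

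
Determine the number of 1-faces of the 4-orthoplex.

An n-cross-polytope has 2^(k+1)·C(n,k+1) k-faces. Here 2^2·C(4,2) = 4·6 = 24.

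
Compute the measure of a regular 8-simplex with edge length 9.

Volume = 9^8 · √(9/2^8) / 8! ≈ 200.18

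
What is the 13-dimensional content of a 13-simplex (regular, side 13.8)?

V_13 = √(14) · 13.8^13 / (13! · 2^(13/2)) ≈ 4370.36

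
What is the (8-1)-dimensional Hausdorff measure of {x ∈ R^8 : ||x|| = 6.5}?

S = n·V_n(r)/r = 8·V_8(6.5)/6.5 (volume-to-surface relation), giving 62748517·π^4/384 ≈ 1.59174e+07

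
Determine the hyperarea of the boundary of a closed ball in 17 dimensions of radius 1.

|∂B_17(1)| = 512·π^8/2027025 ≈ 2.39668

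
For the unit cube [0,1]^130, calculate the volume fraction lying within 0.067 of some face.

1 - (1 - 2·0.067)^130 = 1 - 0.866^130 ≈ 0.9999999925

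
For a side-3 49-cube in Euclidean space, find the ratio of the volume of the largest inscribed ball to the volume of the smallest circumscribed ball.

Volume scales as r^n, and r_in/r_out = 1/√49, giving (1/√49)^49 ≈ 3.89221e-42.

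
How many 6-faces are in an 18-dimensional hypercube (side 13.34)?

f_6(18-cube) = (18 choose 6) · 2^12 = 76038144.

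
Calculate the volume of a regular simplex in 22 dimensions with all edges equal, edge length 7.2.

For a regular n-simplex with edge a, V = (a^n / n!)·√((n+1)/2^n). With a=7.2, n=22: V ≈ 1.51385e-05.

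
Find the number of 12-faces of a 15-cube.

Number of 12-faces = C(15,12) · 2^(15-12) = 455 · 8 = 3640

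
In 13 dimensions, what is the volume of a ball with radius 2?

V = 1048576·π^6/135135 ≈ 7459.87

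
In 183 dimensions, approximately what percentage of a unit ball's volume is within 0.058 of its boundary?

1 - (1-0.058)^183 ≈ 0.999982 ≈ 99.998216%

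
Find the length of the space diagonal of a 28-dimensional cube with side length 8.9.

d = √(8.9² + 8.9² + ... + 8.9²) [28 terms] = √(28·8.9²) = 8.9√28 ≈ 47.0944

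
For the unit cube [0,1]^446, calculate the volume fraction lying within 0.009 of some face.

The inner cube has side 1-2·0.009 = 0.982 and volume (0.982)^446 ≈ 0.0003032, so the shell holds 0.999697 of the volume.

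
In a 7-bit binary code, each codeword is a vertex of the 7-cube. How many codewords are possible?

Each vertex is a binary string of length 7, so there are 2^7 = 128.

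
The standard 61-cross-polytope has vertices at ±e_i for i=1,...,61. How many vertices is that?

Number of vertices = 2n = 122.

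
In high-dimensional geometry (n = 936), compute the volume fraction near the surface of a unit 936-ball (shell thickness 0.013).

1 - (1-0.013)^936 ≈ 0.9999952043 ≈ 99.999520%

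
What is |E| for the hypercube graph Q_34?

Number of 1-faces = C(34,1)·2^(34-1) = 34·8589934592 = 292057776128.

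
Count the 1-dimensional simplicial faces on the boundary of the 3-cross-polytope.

Number of 1-faces = 2^(1+1) · C(3,1+1) = 4 · 3 = 12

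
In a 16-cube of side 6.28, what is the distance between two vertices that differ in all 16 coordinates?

The space diagonal of an n-cube of side s is s√n. Here 6.28·√16 = 25.12.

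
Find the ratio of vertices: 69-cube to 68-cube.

The 69-cube has 2^69 = 590295810358705651712 vertices. The 68-cube has 2^68 = 295147905179352825856 vertices. Ratio: 590295810358705651712/295147905179352825856 = 2.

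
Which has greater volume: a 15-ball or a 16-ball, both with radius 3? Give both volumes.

V_15(3) ≈ 5.47329e+06. V_16(3) ≈ 1.01302e+07. The 16-ball is larger.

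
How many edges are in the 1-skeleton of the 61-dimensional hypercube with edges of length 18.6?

The 61-cube has n·2^(n-1) = 61·2^60 = 61·1152921504606846976 = 70328211781017665536 edges.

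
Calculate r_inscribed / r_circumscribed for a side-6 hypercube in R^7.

r_in = 6/2 (half the side); r_out = 6√7/2 (half the diagonal). Ratio = 1/√7 ≈ 0.377964.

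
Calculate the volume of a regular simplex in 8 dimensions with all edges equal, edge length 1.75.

V_8 = √(9) · 1.75^8 / (8! · 2^(8/2)) ≈ 0.000409058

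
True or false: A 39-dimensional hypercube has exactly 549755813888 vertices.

True. The 39-cube has 2^39 = 549755813888 vertices.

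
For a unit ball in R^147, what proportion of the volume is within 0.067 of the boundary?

V(inner)/V(outer) = ((1-0.067)/1)^147 ≈ 3.738e-05, so the shell fraction is 0.999963.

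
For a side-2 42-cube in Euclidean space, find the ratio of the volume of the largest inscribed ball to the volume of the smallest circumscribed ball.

Volume scales as r^n, and r_in/r_out = 1/√42, giving (1/√42)^42 ≈ 8.1614e-35.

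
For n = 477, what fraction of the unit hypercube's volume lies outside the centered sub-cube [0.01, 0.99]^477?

The inner cube has side 1-2·0.01 = 0.98 and volume (0.98)^477 ≈ 6.529e-05, so the shell holds 0.999935 of the volume.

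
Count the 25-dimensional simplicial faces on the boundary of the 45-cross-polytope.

Each 25-face is the convex hull of 26 vertices, one chosen as ±e_i from each of 26 distinct axes: 2^26·C(45,26) = 163635715720379105280.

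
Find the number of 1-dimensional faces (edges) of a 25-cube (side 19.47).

Number of 1-faces = C(25,1)·2^(25-1) = 25·16777216 = 419430400.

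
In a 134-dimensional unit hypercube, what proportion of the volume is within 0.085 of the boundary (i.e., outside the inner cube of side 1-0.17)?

Shell fraction = 1 - (1-0.17)^134 ≈ 1 - 1.434e-11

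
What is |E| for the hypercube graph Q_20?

An n-cube has n·2^(n-1) edges. With n = 20: 20·524288 = 10485760.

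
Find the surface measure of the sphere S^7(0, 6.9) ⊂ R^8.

The surface area of an n-ball is 2π^(n/2) r^(n-1) / Γ(n/2). For n=8, r=6.9: 2.41781e+07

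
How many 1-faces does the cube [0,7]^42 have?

The 42-cube has n·2^(n-1) = 42·2^41 = 42·2199023255552 = 92358976733184 edges.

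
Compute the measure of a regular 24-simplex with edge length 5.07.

V_24 = √(25) · 5.07^24 / (24! · 2^(24/2)) ≈ 1.63718e-10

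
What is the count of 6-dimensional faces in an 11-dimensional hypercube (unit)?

An n-cube has C(n,k)·2^(n-k) k-faces. Here C(11,6)·2^5 = 462·32 = 14784.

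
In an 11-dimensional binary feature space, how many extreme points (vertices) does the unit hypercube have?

Number of vertices = 2^11 = 2048.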